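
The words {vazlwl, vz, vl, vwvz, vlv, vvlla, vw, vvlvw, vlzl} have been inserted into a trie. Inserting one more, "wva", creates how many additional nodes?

3

No existing word starts with "w", so every character of "wva" needs a new node.
3 − 0 = 3 new nodes.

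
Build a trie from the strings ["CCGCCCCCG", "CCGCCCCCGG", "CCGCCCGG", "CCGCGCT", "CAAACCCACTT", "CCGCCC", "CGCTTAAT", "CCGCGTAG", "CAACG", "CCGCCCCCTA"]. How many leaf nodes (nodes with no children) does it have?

Leaves are exactly the stored words that no other stored word extends.
Those words: "CAAACCCACTT", "CAACG", "CCGCCCCCGG", "CCGCCCCCTA", "CCGCCCGG", "CCGCGCT", "CCGCGTAG", "CGCTTAAT"
Leaf count: 8

8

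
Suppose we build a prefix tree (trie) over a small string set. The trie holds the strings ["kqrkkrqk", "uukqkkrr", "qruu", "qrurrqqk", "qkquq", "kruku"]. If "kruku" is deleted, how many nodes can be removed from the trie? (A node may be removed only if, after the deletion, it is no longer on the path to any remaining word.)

4

After clearing the end-marker at "kruku", prune upward until reaching a node still needed by another word.
The suffix "ruku" (4 nodes) is used only by "kruku"; the node for "k" still has the child "q", so pruning stops there.
Nodes removed: 4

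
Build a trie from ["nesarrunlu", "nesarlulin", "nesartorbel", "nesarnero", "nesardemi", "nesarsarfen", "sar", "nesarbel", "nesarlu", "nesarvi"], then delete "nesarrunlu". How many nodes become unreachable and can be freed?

5

After clearing the end-marker at "nesarrunlu", prune upward until reaching a node still needed by another word.
The suffix "runlu" (5 nodes) is used only by "nesarrunlu"; the node for "nesar" still has the child "l", so pruning stops there.
Nodes removed: 5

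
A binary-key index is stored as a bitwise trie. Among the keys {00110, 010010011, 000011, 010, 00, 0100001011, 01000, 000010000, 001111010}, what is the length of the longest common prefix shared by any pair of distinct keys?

5

Look for the deepest trie node that still has at least two words in its subtree.
e.g. "000010000" and "000011" share the prefix "00001" of length 5; no pair shares a longer one.
Longest shared-prefix length: 5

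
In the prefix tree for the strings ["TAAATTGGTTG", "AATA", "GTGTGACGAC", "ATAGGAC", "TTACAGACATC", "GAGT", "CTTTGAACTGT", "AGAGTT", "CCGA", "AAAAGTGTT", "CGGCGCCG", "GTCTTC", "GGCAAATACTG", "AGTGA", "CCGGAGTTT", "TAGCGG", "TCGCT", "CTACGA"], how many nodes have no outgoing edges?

18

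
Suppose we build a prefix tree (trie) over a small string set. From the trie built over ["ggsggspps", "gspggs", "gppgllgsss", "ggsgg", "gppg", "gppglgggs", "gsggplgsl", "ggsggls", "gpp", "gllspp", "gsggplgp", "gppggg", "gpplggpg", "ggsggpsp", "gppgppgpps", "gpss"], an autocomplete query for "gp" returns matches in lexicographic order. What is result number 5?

Words with prefix "gp", in lexicographic order: "gpp", "gppg", "gppggg", "gppglgggs", "gppgllgsss", "gppgppgpps", "gpplggpg", "gpss"
The 5th is gppgllgsss.

gppgllgsss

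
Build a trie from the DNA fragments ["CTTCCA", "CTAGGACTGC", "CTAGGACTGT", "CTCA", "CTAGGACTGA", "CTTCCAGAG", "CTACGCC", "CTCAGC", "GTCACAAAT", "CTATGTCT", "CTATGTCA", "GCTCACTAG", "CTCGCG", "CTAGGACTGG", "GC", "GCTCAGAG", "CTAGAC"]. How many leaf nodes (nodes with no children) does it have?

14

A leaf is a node with no children — equivalently, the end of a word that is not a proper prefix of any other stored word.
Those words: "CTACGCC", "CTAGAC", "CTAGGACTGA", "CTAGGACTGC", "CTAGGACTGG", "CTAGGACTGT", "CTATGTCA", "CTATGTCT", "CTCAGC", "CTCGCG", "CTTCCAGAG", "GCTCACTAG", "GCTCAGAG", "GTCACAAAT"
Leaf count: 14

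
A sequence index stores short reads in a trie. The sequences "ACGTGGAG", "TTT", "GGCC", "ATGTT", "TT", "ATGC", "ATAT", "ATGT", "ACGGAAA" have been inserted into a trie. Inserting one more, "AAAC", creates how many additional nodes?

The longest prefix of "AAAC" already in the trie is "A" (length 1).
New nodes needed: |"AAAC"| − 1 = 4 − 1 = 3.

3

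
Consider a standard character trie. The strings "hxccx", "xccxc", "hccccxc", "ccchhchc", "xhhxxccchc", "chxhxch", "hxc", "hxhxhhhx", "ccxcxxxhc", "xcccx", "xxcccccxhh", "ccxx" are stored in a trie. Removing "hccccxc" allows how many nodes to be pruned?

6

Walk "hccccxc" from the leaf back toward the root, removing each node that no remaining word uses.
The suffix "ccccxc" (6 nodes) is used only by "hccccxc"; the node for "h" still has the child "x", so pruning stops there.
Nodes removed: 6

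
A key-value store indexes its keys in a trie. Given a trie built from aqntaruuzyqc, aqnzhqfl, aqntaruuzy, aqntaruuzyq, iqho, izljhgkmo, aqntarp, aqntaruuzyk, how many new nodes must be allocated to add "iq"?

"iq" is already a full path in the trie; only an end-marker is added.
No new nodes are needed: 0.

0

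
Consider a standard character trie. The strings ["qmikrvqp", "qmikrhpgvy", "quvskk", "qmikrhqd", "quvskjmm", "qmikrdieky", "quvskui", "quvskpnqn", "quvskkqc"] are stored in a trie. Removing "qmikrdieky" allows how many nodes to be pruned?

5

After clearing the end-marker at "qmikrdieky", prune upward until reaching a node still needed by another word.
The suffix "dieky" (5 nodes) is used only by "qmikrdieky"; the node for "qmikr" still has the child "v", so pruning stops there.
Nodes removed: 5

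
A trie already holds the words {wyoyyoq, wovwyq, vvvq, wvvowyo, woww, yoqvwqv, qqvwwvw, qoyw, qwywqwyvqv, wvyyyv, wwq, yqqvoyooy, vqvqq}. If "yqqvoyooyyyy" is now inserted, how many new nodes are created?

The longest prefix of "yqqvoyooyyyy" already in the trie is "yqqvoyooy" (length 9).
New nodes needed: |"yqqvoyooyyyy"| − 9 = 12 − 9 = 3.

3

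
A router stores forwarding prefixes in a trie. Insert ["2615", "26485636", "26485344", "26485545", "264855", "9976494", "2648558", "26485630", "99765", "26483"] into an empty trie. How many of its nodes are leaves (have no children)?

A leaf is a node with no children — equivalently, the end of a word that is not a proper prefix of any other stored word.
Those words: "2615", "26483", "26485344", "26485545", "2648558", "26485630", "26485636", "9976494", "99765"
Leaf count: 9

9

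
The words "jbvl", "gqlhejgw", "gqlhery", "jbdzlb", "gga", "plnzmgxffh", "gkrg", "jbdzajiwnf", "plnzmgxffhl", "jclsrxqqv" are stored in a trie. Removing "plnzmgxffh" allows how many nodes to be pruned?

A node on "plnzmgxffh"'s path can go only if nothing else ends at it or branches off below it.
Every node on "plnzmgxffh" is still needed (e.g. by "plnzmgxffhl"), so nothing is freed.
Nodes removed: 0

0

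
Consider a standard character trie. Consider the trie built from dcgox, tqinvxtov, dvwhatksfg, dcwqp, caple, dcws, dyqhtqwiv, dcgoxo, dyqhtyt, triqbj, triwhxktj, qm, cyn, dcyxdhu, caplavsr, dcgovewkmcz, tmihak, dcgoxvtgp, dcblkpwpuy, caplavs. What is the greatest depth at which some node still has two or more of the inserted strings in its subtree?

Look for the deepest trie node that still has at least two words in its subtree.
"caplavs" and "caplavsr" agree on "caplavs" (7 characters) before diverging; nothing deeper is shared.
Longest shared-prefix length: 7

7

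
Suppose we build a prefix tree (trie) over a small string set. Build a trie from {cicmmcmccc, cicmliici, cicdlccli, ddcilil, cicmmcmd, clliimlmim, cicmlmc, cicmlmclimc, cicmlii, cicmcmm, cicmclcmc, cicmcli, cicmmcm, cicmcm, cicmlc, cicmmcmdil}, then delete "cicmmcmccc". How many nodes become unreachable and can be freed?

A node on "cicmmcmccc"'s path can go only if nothing else ends at it or branches off below it.
The suffix "ccc" (3 nodes) is used only by "cicmmcmccc"; the node for "cicmmcm" still has the child "d", so pruning stops there.
Nodes removed: 3

3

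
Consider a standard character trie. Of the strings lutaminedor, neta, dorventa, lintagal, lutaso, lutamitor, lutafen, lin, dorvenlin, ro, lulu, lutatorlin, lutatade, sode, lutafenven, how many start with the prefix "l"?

10

Traverse to the node for "l", then collect every word in that subtree.
Matches: "lin", "lintagal", "lulu", "lutafen", "lutafenven", "lutaminedor", "lutamitor", "lutaso", "lutatade", "lutatorlin"
Count: 10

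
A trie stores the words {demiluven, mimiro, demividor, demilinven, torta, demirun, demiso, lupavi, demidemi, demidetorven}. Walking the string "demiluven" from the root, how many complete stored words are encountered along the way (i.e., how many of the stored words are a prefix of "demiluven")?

1

Traverse "demiluven" character by character; count nodes along the way that are marked as word ends.
Prefixes of the query that are stored words: "demiluven"
Count: 1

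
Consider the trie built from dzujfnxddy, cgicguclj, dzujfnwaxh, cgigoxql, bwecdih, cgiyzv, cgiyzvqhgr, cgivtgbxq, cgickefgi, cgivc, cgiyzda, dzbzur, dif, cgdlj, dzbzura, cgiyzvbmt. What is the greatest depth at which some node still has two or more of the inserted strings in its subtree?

6

Equivalently: take the maximum, over all pairs, of their longest common prefix length.
e.g. "cgiyzv" and "cgiyzvbmt" share the prefix "cgiyzv" of length 6; no pair shares a longer one.
Longest shared-prefix length: 6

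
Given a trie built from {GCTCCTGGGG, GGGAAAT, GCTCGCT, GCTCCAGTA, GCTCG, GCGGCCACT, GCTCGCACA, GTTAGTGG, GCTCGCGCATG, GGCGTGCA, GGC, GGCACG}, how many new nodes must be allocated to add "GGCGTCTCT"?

The longest prefix of "GGCGTCTCT" already in the trie is "GGCGT" (length 5).
Each of the 4 remaining characters creates one node.

4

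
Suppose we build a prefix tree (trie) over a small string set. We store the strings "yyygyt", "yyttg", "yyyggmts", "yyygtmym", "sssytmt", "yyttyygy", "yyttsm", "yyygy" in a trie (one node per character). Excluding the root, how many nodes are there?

Insert word by word; a character creates a node only if that edge doesn't already exist:
  "yyygyt" → 6 new (y, y, y, g, y, t)
  "yyttg" → prefix "yy" already present; 3 new (t, t, g)
  "yyyggmts" → prefix "yyyg" already present; 4 new (g, m, t, s)
  "yyygtmym" → prefix "yyyg" already present; 4 new (t, m, y, m)
  "sssytmt" → 7 new (s, s, s, y, t, m, t)
  "yyttyygy" → prefix "yytt" already present; 4 new (y, y, g, y)
  "yyttsm" → prefix "yytt" already present; 2 new (s, m)
  "yyygy" → prefix "yyygy" already present; 0 new (none)
Total nodes = 6 + 3 + 4 + 4 + 7 + 4 + 2 + 0 = 30

30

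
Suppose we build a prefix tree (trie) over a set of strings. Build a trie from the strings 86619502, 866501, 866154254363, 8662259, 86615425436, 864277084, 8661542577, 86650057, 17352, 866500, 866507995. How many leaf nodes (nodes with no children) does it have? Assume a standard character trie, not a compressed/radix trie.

9

Leaves are exactly the stored words that no other stored word extends.
Those words: "17352", "864277084", "866154254363", "8661542577", "86619502", "8662259", "86650057", "866501", "866507995"
Leaf count: 9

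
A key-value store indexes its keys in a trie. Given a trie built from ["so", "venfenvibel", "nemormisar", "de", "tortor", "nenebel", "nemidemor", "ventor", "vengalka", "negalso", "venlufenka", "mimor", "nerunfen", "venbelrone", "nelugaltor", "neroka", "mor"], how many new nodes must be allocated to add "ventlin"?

3

"vent" is already a path in the trie; the remaining "lin" must be added.
New nodes needed: |"ventlin"| − 4 = 7 − 4 = 3.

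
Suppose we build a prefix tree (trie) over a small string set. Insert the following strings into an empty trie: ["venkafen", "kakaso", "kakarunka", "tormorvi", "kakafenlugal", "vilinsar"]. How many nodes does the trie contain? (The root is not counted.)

42

Count nodes per top-level branch (shared prefixes stored once):
  'k'-branch (kakafenlugal, kakarunka, kakaso): 19 nodes
  't'-branch (tormorvi): 8 nodes
  'v'-branch (venkafen, vilinsar): 15 nodes
Sum: 42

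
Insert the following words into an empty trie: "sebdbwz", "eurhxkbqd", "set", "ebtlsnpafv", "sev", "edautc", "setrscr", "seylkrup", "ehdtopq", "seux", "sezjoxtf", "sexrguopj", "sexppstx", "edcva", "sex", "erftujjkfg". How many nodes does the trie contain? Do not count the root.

Insert word by word; a character creates a node only if that edge doesn't already exist:
  "sebdbwz" → 7 new (s, e, b, d, b, w, z)
  "eurhxkbqd" → 9 new (e, u, r, h, x, k, b, q, d)
  "set" → prefix "se" already present; 1 new (t)
  "ebtlsnpafv" → prefix "e" already present; 9 new (b, t, l, s, n, p, a, f, v)
  "sev" → prefix "se" already present; 1 new (v)
  "edautc" → prefix "e" already present; 5 new (d, a, u, t, c)
  "setrscr" → prefix "set" already present; 4 new (r, s, c, r)
  "seylkrup" → prefix "se" already present; 6 new (y, l, k, r, u, p)
  "ehdtopq" → prefix "e" already present; 6 new (h, d, t, o, p, q)
  "seux" → prefix "se" already present; 2 new (u, x)
  "sezjoxtf" → prefix "se" already present; 6 new (z, j, o, x, t, f)
  "sexrguopj" → prefix "se" already present; 7 new (x, r, g, u, o, p, j)
  "sexppstx" → prefix "sex" already present; 5 new (p, p, s, t, x)
  "edcva" → prefix "ed" already present; 3 new (c, v, a)
  "sex" → prefix "sex" already present; 0 new (none)
  "erftujjkfg" → prefix "e" already present; 9 new (r, f, t, u, j, j, k, f, g)
Total nodes = 7 + 9 + 1 + 9 + 1 + 5 + 4 + 6 + 6 + 2 + 6 + 7 + 5 + 3 + 0 + 9 = 80

80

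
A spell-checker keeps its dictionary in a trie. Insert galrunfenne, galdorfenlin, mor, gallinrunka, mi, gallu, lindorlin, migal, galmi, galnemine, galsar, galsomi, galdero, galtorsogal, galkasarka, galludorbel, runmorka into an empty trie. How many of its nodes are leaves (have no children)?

A leaf is a node with no children — equivalently, the end of a word that is not a proper prefix of any other stored word.
Those words: "galdero", "galdorfenlin", "galkasarka", "gallinrunka", "galludorbel", "galmi", "galnemine", "galrunfenne", "galsar", "galsomi", "galtorsogal", "lindorlin", "migal", "mor", "runmorka"
Leaf count: 15

15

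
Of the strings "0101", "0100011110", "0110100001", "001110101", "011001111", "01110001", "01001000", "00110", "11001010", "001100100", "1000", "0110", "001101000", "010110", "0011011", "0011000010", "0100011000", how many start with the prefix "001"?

6

Filter for entries beginning with "001":
Words under "001": 00110, 0011000010, 001100100, 001101000, 0011011, 001110101
Count: 6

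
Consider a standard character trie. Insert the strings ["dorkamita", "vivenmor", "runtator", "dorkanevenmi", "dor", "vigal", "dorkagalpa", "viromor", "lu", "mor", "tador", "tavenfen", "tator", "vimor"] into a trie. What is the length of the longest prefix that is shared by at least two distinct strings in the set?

5

The deepest shared node is where two words last agree before diverging.
"dorkagalpa" and "dorkamita" agree on "dorka" (5 characters) before diverging; nothing deeper is shared.
Longest shared-prefix length: 5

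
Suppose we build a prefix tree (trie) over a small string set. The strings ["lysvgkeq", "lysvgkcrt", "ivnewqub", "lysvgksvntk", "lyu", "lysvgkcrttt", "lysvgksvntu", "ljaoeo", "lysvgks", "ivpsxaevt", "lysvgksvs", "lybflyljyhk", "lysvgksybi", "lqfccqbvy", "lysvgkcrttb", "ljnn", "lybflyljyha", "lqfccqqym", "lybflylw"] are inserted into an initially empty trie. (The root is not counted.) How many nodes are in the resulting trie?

Count nodes per top-level branch (shared prefixes stored once):
  'i'-branch (ivnewqub, ivpsxaevt): 15 nodes
  'l'-branch (ljaoeo, ljnn, lqfccqbvy, lqfccqqym, lybflyljyha, lybflyljyhk, lybflylw, lysvgkcrt, lysvgkcrttb, lysvgkcrttt, lysvgkeq, lysvgks, lysvgksvntk, lysvgksvntu, lysvgksvs, lysvgksybi, lyu): 54 nodes
Sum: 69

69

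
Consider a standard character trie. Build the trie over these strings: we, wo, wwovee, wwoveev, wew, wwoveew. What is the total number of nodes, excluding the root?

11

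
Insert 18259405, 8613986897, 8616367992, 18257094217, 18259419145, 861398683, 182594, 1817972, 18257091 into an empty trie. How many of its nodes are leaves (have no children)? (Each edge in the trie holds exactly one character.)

8

Leaves are exactly the stored words that no other stored word extends.
Those words: "1817972", "18257091", "18257094217", "18259405", "18259419145", "861398683", "8613986897", "8616367992"
Leaf count: 8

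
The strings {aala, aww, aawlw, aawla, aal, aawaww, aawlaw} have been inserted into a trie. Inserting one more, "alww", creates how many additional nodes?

3

The longest prefix of "alww" already in the trie is "a" (length 1).
So 4 − 1 = 3 new nodes.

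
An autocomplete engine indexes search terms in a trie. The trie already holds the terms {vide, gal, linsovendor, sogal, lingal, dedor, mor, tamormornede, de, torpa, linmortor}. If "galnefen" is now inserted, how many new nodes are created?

The longest prefix of "galnefen" already in the trie is "gal" (length 3).
So 8 − 3 = 5 new nodes.

5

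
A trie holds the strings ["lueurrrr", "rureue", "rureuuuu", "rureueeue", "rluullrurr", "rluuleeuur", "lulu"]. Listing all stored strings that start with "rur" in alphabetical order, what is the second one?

Filter for "rur…" and sort: "rureue", "rureueeue", "rureuuuu"
The 2nd is rureueeue.

rureueeue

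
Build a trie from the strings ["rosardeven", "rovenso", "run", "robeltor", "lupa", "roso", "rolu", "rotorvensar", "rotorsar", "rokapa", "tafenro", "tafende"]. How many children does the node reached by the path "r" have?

2

Follow the path "r" to its node, then look at its outgoing edges.
Characters that immediately follow "r" among the stored strings: {o, u}.
That node has 2 child edges.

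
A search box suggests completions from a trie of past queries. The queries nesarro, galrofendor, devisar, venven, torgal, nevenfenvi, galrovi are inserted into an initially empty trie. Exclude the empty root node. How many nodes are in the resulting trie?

Insert word by word; a character creates a node only if that edge doesn't already exist:
  "nesarro" → 7 new (n, e, s, a, r, r, o)
  "galrofendor" → 11 new (g, a, l, r, o, f, e, n, d, o, r)
  "devisar" → 7 new (d, e, v, i, s, a, r)
  "venven" → 6 new (v, e, n, v, e, n)
  "torgal" → 6 new (t, o, r, g, a, l)
  "nevenfenvi" → prefix "ne" already present; 8 new (v, e, n, f, e, n, v, i)
  "galrovi" → prefix "galro" already present; 2 new (v, i)
Total nodes = 7 + 11 + 7 + 6 + 6 + 8 + 2 = 47

47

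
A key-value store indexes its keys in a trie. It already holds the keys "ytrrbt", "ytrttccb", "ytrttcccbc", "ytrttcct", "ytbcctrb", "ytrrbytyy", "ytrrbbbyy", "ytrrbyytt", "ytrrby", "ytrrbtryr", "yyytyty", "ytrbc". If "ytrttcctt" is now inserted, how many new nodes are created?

1

"ytrttcct" is already a path in the trie; the remaining "t" must be added.
So 9 − 8 = 1 new nodes.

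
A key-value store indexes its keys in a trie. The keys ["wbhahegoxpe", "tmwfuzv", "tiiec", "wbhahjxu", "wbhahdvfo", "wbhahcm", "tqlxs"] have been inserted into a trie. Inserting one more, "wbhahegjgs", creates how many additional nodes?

3

"wbhaheg" is already a path in the trie; the remaining "jgs" must be added.
New nodes needed: |"wbhahegjgs"| − 7 = 10 − 7 = 3.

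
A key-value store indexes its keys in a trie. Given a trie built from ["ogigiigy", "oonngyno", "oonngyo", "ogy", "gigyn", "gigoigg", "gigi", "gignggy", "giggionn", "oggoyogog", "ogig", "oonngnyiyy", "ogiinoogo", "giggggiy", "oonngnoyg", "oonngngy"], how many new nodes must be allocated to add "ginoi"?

3

Walking "ginoi" from the root, the first 2 characters ("gi") follow existing edges; "n" is the first miss.
Each of the 3 remaining characters creates one node.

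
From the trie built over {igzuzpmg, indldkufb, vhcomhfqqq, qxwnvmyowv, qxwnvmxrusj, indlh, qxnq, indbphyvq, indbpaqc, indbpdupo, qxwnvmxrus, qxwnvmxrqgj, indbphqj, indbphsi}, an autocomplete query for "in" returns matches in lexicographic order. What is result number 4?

indbphsi

DFS of the "in" subtree visits, in order: "indbpaqc", "indbpdupo", "indbphqj", "indbphsi", "indbphyvq", "indldkufb", "indlh"
The 4th is indbphsi.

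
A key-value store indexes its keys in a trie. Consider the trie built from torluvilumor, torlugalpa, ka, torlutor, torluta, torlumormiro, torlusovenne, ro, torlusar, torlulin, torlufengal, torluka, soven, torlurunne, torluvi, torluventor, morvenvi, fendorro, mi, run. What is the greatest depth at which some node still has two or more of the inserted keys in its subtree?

Equivalently: take the maximum, over all pairs, of their longest common prefix length.
"torluvi" and "torluvilumor" agree on "torluvi" (7 characters) before diverging; nothing deeper is shared.
Longest shared-prefix length: 7

7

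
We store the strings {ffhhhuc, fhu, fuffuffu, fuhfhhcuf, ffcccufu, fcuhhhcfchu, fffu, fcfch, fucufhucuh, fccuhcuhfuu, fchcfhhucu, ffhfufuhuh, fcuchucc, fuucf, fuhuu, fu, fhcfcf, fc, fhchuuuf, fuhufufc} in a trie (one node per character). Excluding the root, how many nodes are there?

99

For each word, the new-node count is its length minus the longest prefix already in the trie:
  "ffhhhuc" → 7 new (f, f, h, h, h, u, c)
  "fhu" → prefix "f" already present; 2 new (h, u)
  "fuffuffu" → prefix "f" already present; 7 new (u, f, f, u, f, f, u)
  "fuhfhhcuf" → prefix "fu" already present; 7 new (h, f, h, h, c, u, f)
  "ffcccufu" → prefix "ff" already present; 6 new (c, c, c, u, f, u)
  "fcuhhhcfchu" → prefix "f" already present; 10 new (c, u, h, h, h, c, f, c, h, u)
  "fffu" → prefix "ff" already present; 2 new (f, u)
  "fcfch" → prefix "fc" already present; 3 new (f, c, h)
  "fucufhucuh" → prefix "fu" already present; 8 new (c, u, f, h, u, c, u, h)
  "fccuhcuhfuu" → prefix "fc" already present; 9 new (c, u, h, c, u, h, f, u, u)
  "fchcfhhucu" → prefix "fc" already present; 8 new (h, c, f, h, h, u, c, u)
  "ffhfufuhuh" → prefix "ffh" already present; 7 new (f, u, f, u, h, u, h)
  "fcuchucc" → prefix "fcu" already present; 5 new (c, h, u, c, c)
  "fuucf" → prefix "fu" already present; 3 new (u, c, f)
  "fuhuu" → prefix "fuh" already present; 2 new (u, u)
  "fu" → prefix "fu" already present; 0 new (none)
  "fhcfcf" → prefix "fh" already present; 4 new (c, f, c, f)
  "fc" → prefix "fc" already present; 0 new (none)
  "fhchuuuf" → prefix "fhc" already present; 5 new (h, u, u, u, f)
  "fuhufufc" → prefix "fuhu" already present; 4 new (f, u, f, c)
Total nodes = 7 + 2 + 7 + 7 + 6 + 10 + 2 + 3 + 8 + 9 + 8 + 7 + 5 + 3 + 2 + 0 + 4 + 0 + 5 + 4 = 99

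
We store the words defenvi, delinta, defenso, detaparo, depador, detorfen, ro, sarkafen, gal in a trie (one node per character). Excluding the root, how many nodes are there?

Trace insertions, counting only characters that open a new branch:
  "defenvi" → 7 new (d, e, f, e, n, v, i)
  "delinta" → prefix "de" already present; 5 new (l, i, n, t, a)
  "defenso" → prefix "defen" already present; 2 new (s, o)
  "detaparo" → prefix "de" already present; 6 new (t, a, p, a, r, o)
  "depador" → prefix "de" already present; 5 new (p, a, d, o, r)
  "detorfen" → prefix "det" already present; 5 new (o, r, f, e, n)
  "ro" → 2 new (r, o)
  "sarkafen" → 8 new (s, a, r, k, a, f, e, n)
  "gal" → 3 new (g, a, l)
Total nodes = 7 + 5 + 2 + 6 + 5 + 5 + 2 + 8 + 3 = 43

43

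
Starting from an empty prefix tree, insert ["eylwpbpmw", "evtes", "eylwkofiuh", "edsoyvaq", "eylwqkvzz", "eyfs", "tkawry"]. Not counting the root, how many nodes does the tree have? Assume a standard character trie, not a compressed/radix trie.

39

Trie structure (* marks end of a word):
(root)
├─ e
│  ├─ d
│  │  └─ s
│  │     └─ o
│  │        └─ y
│  │           └─ v
│  │              └─ a
│  │                 └─ q *
│  ├─ v
│  │  └─ t
│  │     └─ e
│  │        └─ s *
│  └─ y
│     ├─ f
│     │  └─ s *
│     └─ l
│        └─ w
│           ├─ k
│           │  └─ o
│           │     └─ f
│           │        └─ i
│           │           └─ u
│           │              └─ h *
│           ├─ p
│           │  └─ b
│           │     └─ p
│           │        └─ m
│           │           └─ w *
│           └─ q
│              └─ k
│                 └─ v
│                    └─ z
│                       └─ z *
└─ t
   └─ k
      └─ a
         └─ w
            └─ r
               └─ y *
Counting every labelled node above: 39.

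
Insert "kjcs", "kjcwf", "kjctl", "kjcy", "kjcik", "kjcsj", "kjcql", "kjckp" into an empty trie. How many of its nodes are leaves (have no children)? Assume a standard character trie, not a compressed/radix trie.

7

Leaves are exactly the stored words that no other stored word extends.
Those words: "kjcik", "kjckp", "kjcql", "kjcsj", "kjctl", "kjcwf", "kjcy"
Leaf count: 7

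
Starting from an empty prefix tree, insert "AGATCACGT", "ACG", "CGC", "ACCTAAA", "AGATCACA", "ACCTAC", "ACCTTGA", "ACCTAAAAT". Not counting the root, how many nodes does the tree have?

26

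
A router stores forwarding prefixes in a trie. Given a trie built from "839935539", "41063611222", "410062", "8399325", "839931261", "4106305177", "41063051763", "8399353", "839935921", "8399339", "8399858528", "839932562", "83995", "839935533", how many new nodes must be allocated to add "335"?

3

"335" shares no prefix with any stored word, so all 3 characters open new nodes.
3 − 0 = 3 new nodes.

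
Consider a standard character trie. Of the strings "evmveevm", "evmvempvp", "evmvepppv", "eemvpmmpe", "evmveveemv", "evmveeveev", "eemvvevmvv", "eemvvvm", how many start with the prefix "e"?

Traverse to the node for "e", then collect every word in that subtree.
Matches: "eemvpmmpe", "eemvvevmvv", "eemvvvm", "evmveeveev", "evmveevm", "evmvempvp", "evmvepppv", "evmveveemv"
Count: 8

8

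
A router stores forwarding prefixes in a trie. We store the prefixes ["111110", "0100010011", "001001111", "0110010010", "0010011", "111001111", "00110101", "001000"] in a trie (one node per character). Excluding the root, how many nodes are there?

Insert word by word; a character creates a node only if that edge doesn't already exist:
  "111110" → 6 new (1, 1, 1, 1, 1, 0)
  "0100010011" → 10 new (0, 1, 0, 0, 0, 1, 0, 0, 1, 1)
  "001001111" → prefix "0" already present; 8 new (0, 1, 0, 0, 1, 1, 1, 1)
  "0110010010" → prefix "01" already present; 8 new (1, 0, 0, 1, 0, 0, 1, 0)
  "0010011" → prefix "0010011" already present; 0 new (none)
  "111001111" → prefix "111" already present; 6 new (0, 0, 1, 1, 1, 1)
  "00110101" → prefix "001" already present; 5 new (1, 0, 1, 0, 1)
  "001000" → prefix "00100" already present; 1 new (0)
Total nodes = 6 + 10 + 8 + 8 + 0 + 6 + 5 + 1 = 44

44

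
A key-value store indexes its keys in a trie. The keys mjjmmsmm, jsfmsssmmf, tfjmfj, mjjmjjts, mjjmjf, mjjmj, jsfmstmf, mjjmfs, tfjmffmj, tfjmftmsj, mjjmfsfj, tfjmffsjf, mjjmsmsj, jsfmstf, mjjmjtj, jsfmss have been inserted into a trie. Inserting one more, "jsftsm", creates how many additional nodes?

The longest prefix of "jsftsm" already in the trie is "jsf" (length 3).
So 6 − 3 = 3 new nodes.

3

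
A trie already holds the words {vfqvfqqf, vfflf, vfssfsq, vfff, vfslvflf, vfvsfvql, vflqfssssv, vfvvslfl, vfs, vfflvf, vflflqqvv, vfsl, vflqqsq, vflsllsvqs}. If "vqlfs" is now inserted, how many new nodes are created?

Walking "vqlfs" from the root, the first 1 characters ("v") follow existing edges; "q" is the first miss.
New nodes needed: |"vqlfs"| − 1 = 5 − 1 = 4.

4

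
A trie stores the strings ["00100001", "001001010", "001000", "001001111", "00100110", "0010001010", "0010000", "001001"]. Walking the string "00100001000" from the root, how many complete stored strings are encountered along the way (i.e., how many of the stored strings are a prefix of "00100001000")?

3

Check each prefix of "00100001000" against the stored set — each match is an end-marker on the path.
Prefixes of the query that are stored words: "001000", "0010000", "00100001"
Count: 3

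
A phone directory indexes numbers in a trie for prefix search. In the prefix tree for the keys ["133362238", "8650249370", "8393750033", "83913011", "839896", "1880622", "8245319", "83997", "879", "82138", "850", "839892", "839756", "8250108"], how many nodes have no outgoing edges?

14

A leaf is a node with no children — equivalently, the end of a word that is not a proper prefix of any other stored word.
Those words: "133362238", "1880622", "82138", "8245319", "8250108", "83913011", "8393750033", "839756", "839892", "839896", "83997", "850", "8650249370", "879"
Leaf count: 14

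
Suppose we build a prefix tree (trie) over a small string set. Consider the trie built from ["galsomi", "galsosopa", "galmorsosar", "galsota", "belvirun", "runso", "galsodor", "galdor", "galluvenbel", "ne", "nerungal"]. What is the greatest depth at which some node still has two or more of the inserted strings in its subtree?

5

Equivalently: take the maximum, over all pairs, of their longest common prefix length.
e.g. "galsodor" and "galsomi" share the prefix "galso" of length 5; no pair shares a longer one.
Longest shared-prefix length: 5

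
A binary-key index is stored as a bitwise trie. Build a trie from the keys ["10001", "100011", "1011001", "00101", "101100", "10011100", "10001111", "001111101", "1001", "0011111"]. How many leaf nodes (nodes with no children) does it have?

5

Leaves are exactly the stored words that no other stored word extends.
Those words: "00101", "001111101", "10001111", "10011100", "1011001"
Leaf count: 5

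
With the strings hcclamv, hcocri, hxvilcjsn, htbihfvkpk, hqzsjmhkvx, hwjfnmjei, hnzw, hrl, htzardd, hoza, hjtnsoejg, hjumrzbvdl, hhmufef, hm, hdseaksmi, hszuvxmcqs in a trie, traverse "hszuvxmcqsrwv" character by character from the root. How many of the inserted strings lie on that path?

1

Traverse "hszuvxmcqsrwv" character by character; count nodes along the way that are marked as word ends.
Prefixes of the query that are stored words: "hszuvxmcqs"
Count: 1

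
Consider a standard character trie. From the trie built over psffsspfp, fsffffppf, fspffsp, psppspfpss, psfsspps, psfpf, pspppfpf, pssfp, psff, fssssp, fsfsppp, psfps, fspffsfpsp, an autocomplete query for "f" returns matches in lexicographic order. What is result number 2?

fsfsppp

DFS of the "f" subtree visits, in order: "fsffffppf", "fsfsppp", "fspffsfpsp", "fspffsp", "fssssp"
Position 2: fsfsppp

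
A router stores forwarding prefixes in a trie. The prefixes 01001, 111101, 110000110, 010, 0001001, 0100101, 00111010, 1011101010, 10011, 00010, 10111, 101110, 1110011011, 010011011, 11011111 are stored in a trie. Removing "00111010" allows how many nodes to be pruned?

6

After clearing the end-marker at "00111010", prune upward until reaching a node still needed by another word.
The suffix "111010" (6 nodes) is used only by "00111010"; the node for "00" still has the child "0", so pruning stops there.
Nodes removed: 6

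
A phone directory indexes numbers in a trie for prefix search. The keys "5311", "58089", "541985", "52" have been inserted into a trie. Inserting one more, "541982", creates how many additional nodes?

1

"54198" is already a path in the trie; the remaining "2" must be added.
So 6 − 5 = 1 new nodes.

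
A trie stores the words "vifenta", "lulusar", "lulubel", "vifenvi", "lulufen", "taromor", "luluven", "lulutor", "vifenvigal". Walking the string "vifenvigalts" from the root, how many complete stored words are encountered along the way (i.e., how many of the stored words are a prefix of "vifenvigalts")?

Traverse "vifenvigalts" character by character; count nodes along the way that are marked as word ends.
Prefixes of the query that are stored words: "vifenvi", "vifenvigal"
Count: 2

2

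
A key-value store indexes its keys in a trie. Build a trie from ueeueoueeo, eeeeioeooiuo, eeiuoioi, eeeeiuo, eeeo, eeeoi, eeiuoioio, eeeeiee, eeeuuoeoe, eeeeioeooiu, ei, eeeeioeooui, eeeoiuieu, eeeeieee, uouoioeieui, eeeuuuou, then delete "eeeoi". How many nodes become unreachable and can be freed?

A node on "eeeoi"'s path can go only if nothing else ends at it or branches off below it.
Every node on "eeeoi" is still needed (e.g. by "eeeoiuieu"), so nothing is freed.
Nodes removed: 0

0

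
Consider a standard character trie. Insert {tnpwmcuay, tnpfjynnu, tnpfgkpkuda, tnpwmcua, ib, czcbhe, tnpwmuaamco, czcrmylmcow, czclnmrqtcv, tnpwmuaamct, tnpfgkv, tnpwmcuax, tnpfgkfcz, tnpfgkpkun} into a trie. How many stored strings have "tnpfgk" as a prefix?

4

Filter for entries beginning with "tnpfgk":
Matches: "tnpfgkfcz", "tnpfgkpkuda", "tnpfgkpkun", "tnpfgkv"
Count: 4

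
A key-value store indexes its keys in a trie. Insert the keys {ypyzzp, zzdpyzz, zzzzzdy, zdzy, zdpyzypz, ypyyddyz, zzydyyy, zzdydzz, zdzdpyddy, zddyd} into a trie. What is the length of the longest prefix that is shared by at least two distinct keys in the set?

Equivalently: take the maximum, over all pairs, of their longest common prefix length.
e.g. "ypyyddyz" and "ypyzzp" share the prefix "ypy" of length 3; no pair shares a longer one.
Longest shared-prefix length: 3

3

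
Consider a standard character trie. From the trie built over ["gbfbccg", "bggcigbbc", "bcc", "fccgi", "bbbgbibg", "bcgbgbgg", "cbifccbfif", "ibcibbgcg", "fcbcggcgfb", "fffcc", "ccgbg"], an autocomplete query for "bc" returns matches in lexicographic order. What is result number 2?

bcgbgbgg

Filter for "bc…" and sort: "bcc", "bcgbgbgg"
The 2nd is bcgbgbgg.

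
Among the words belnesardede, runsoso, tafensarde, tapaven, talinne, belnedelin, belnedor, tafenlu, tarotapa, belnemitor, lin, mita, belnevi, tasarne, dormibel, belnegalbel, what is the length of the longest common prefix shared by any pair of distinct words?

Look for the deepest trie node that still has at least two words in its subtree.
e.g. "belnedelin" and "belnedor" share the prefix "belned" of length 6; no pair shares a longer one.
Longest shared-prefix length: 6

6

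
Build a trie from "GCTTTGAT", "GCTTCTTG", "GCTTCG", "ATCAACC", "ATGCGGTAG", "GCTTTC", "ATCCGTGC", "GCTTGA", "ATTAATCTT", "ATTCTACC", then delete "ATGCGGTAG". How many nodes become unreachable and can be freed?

7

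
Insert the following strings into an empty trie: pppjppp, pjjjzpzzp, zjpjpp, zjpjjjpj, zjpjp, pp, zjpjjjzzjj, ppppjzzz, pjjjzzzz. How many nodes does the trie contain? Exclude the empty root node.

Trie structure (* marks end of a word):
(root)
├─ p
│  ├─ j
│  │  └─ j
│  │     └─ j
│  │        └─ z
│  │           ├─ p
│  │           │  └─ z
│  │           │     └─ z
│  │           │        └─ p *
│  │           └─ z
│  │              └─ z
│  │                 └─ z *
│  └─ p *
│     └─ p
│        ├─ j
│        │  └─ p
│        │     └─ p
│        │        └─ p *
│        └─ p
│           └─ j
│              └─ z
│                 └─ z
│                    └─ z *
└─ z
   └─ j
      └─ p
         └─ j
            ├─ j
            │  └─ j
            │     ├─ p
            │     │  └─ j *
            │     └─ z
            │        └─ z
            │           └─ j
            │              └─ j *
            └─ p *
               └─ p *
Counting every labelled node above: 37.

37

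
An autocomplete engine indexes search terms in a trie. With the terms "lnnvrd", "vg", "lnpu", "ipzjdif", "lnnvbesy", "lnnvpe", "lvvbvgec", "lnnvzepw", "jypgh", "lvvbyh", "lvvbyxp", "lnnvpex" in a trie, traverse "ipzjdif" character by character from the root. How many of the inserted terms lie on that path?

1

Check each prefix of "ipzjdif" against the stored set — each match is an end-marker on the path.
Prefixes of the query that are stored words: "ipzjdif"
Count: 1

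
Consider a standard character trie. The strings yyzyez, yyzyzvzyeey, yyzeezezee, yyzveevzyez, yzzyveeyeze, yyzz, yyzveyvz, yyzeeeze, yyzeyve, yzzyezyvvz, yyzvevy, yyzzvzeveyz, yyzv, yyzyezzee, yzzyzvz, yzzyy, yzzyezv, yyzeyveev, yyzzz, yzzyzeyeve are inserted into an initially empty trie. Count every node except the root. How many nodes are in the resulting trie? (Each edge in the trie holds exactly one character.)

Count nodes per top-level branch (shared prefixes stored once):
  'y'-branch (yyzeeeze, yyzeezezee, yyzeyve, yyzeyveev, yyzv, yyzveevzyez, yyzvevy, yyzveyvz, yyzyez, yyzyezzee, yyzyzvzyeey, yyzz, yyzzvzeveyz, yyzzz, yzzyezv, yzzyezyvvz, yzzyveeyeze, yzzyy, yzzyzeyeve, yzzyzvz): 79 nodes
Sum: 79

79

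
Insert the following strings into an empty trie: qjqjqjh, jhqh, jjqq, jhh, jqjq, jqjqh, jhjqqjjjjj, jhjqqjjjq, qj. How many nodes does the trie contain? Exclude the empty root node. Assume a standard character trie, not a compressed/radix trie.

Trace insertions, counting only characters that open a new branch:
  "qjqjqjh" → 7 new (q, j, q, j, q, j, h)
  "jhqh" → 4 new (j, h, q, h)
  "jjqq" → prefix "j" already present; 3 new (j, q, q)
  "jhh" → prefix "jh" already present; 1 new (h)
  "jqjq" → prefix "j" already present; 3 new (q, j, q)
  "jqjqh" → prefix "jqjq" already present; 1 new (h)
  "jhjqqjjjjj" → prefix "jh" already present; 8 new (j, q, q, j, j, j, j, j)
  "jhjqqjjjq" → prefix "jhjqqjjj" already present; 1 new (q)
  "qj" → prefix "qj" already present; 0 new (none)
Total nodes = 7 + 4 + 3 + 1 + 3 + 1 + 8 + 1 + 0 = 28

28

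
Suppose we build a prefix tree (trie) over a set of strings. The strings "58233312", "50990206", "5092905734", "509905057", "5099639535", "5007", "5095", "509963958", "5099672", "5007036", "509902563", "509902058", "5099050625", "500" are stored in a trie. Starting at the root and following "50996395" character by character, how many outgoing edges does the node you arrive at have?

Follow the path "50996395" to its node, then look at its outgoing edges.
Characters that immediately follow "50996395" among the stored strings: {3, 8}.
That node has 2 child edges.

2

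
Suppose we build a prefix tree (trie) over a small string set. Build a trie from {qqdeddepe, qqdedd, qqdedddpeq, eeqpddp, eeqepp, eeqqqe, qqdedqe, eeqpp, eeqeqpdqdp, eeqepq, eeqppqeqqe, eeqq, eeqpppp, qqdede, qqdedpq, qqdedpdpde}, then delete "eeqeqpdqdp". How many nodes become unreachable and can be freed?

6

A node on "eeqeqpdqdp"'s path can go only if nothing else ends at it or branches off below it.
The suffix "qpdqdp" (6 nodes) is used only by "eeqeqpdqdp"; the node for "eeqe" still has the child "p", so pruning stops there.
Nodes removed: 6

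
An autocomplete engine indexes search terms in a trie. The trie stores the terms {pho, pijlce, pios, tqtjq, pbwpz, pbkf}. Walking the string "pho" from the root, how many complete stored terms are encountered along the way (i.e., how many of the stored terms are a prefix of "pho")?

Traverse "pho" character by character; count nodes along the way that are marked as word ends.
Prefixes of the query that are stored words: "pho"
Count: 1

1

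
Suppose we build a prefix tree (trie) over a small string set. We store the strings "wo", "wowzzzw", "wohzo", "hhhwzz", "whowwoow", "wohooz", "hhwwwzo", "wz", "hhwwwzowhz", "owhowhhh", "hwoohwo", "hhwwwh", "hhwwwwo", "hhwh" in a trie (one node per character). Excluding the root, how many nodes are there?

53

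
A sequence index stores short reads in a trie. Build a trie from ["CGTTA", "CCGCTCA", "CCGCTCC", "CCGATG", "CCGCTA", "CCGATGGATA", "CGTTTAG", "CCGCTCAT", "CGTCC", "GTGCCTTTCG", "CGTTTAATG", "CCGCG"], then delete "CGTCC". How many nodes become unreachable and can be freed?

2

A node on "CGTCC"'s path can go only if nothing else ends at it or branches off below it.
The suffix "CC" (2 nodes) is used only by "CGTCC"; the node for "CGT" still has the child "T", so pruning stops there.
Nodes removed: 2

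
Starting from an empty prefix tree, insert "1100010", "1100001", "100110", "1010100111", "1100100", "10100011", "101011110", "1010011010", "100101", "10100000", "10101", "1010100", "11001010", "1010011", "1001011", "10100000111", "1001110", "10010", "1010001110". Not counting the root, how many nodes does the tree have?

For each word, the new-node count is its length minus the longest prefix already in the trie:
  "1100010" → 7 new (1, 1, 0, 0, 0, 1, 0)
  "1100001" → prefix "11000" already present; 2 new (0, 1)
  "100110" → prefix "1" already present; 5 new (0, 0, 1, 1, 0)
  "1010100111" → prefix "10" already present; 8 new (1, 0, 1, 0, 0, 1, 1, 1)
  "1100100" → prefix "1100" already present; 3 new (1, 0, 0)
  "10100011" → prefix "1010" already present; 4 new (0, 0, 1, 1)
  "101011110" → prefix "10101" already present; 4 new (1, 1, 1, 0)
  "1010011010" → prefix "10100" already present; 5 new (1, 1, 0, 1, 0)
  "100101" → prefix "1001" already present; 2 new (0, 1)
  "10100000" → prefix "101000" already present; 2 new (0, 0)
  "10101" → prefix "10101" already present; 0 new (none)
  "1010100" → prefix "1010100" already present; 0 new (none)
  "11001010" → prefix "110010" already present; 2 new (1, 0)
  "1010011" → prefix "1010011" already present; 0 new (none)
  "1001011" → prefix "100101" already present; 1 new (1)
  "10100000111" → prefix "10100000" already present; 3 new (1, 1, 1)
  "1001110" → prefix "10011" already present; 2 new (1, 0)
  "10010" → prefix "10010" already present; 0 new (none)
  "1010001110" → prefix "10100011" already present; 2 new (1, 0)
Total nodes = 7 + 2 + 5 + 8 + 3 + 4 + 4 + 5 + 2 + 2 + 0 + 0 + 2 + 0 + 1 + 3 + 2 + 0 + 2 = 52

52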